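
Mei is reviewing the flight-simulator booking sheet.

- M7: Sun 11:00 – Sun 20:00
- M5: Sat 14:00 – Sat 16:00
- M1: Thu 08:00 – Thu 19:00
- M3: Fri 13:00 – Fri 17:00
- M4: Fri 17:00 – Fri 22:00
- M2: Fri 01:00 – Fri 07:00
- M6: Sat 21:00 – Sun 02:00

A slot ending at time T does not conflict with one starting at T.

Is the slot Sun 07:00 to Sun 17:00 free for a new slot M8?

M1: ends Thu 19:00 at or before M8 starts Sun 07:00 → clear.
M2: ends Fri 07:00 at or before M8 starts Sun 07:00 → clear.
M3: ends Fri 17:00 at or before M8 starts Sun 07:00 → clear.
M4: ends Fri 22:00 at or before M8 starts Sun 07:00 → clear.
M5: ends Sat 16:00 at or before M8 starts Sun 07:00 → clear.
M6: ends Sun 02:00 at or before M8 starts Sun 07:00 → clear.
M7: starts Sun 11:00 before M8 ends Sun 17:00, and ends Sun 20:00 after M8 starts Sun 07:00 → overlap.
M8 overlaps M7.

No — it overlaps M7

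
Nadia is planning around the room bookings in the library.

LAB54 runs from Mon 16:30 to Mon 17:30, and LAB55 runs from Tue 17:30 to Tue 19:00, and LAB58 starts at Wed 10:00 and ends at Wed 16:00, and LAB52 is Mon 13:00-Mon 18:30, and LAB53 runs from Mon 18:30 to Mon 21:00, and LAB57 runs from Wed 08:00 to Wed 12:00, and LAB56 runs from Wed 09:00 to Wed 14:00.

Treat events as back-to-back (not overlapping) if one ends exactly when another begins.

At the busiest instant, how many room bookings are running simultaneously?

Sort all start/end points and keep a running count:
Mon 13:00 start LAB52 → 1
Mon 16:30 start LAB54 → 2
Mon 17:30 end LAB54 → 1
Mon 18:30 end LAB52 → 0
Mon 18:30 start LAB53 → 1
Mon 21:00 end LAB53 → 0
Tue 17:30 start LAB55 → 1
Tue 19:00 end LAB55 → 0
Wed 08:00 start LAB57 → 1
Wed 09:00 start LAB56 → 2
Wed 10:00 start LAB58 → 3
Wed 12:00 end LAB57 → 2
Wed 14:00 end LAB56 → 1
Wed 16:00 end LAB58 → 0
Peak is 3, at Wed 10:00 (LAB56, LAB57, LAB58).

3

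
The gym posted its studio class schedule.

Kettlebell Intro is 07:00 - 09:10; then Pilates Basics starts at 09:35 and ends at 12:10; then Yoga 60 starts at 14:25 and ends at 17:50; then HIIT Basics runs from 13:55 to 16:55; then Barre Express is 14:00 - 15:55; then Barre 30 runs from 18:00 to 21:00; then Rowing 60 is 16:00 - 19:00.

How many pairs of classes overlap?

6

Sorted by start: Kettlebell Intro, Pilates Basics, HIIT Basics, Barre Express, Yoga 60, Rowing 60, Barre 30.
Pilates Basics starts after Kettlebell Intro ends; Kettlebell Intro is clear from here.
HIIT Basics starts after Pilates Basics ends; Pilates Basics is clear from here.
Barre Express starts before HIIT Basics ends → HIIT Basics and Barre Express overlap.
Yoga 60 starts before HIIT Basics ends → HIIT Basics and Yoga 60 overlap.
Rowing 60 starts before HIIT Basics ends → HIIT Basics and Rowing 60 overlap.
Barre 30 starts after HIIT Basics ends.
Yoga 60 starts before Barre Express ends → Barre Express and Yoga 60 overlap.
Rowing 60 starts after Barre Express ends; Barre Express is clear from here.
Rowing 60 starts before Yoga 60 ends → Yoga 60 and Rowing 60 overlap.
Barre 30 starts after Yoga 60 ends.
Barre 30 starts before Rowing 60 ends → Rowing 60 and Barre 30 overlap.
Overlapping pairs: Barre 30 & Rowing 60, Barre Express & HIIT Basics, Barre Express & Yoga 60, HIIT Basics & Rowing 60, HIIT Basics & Yoga 60, Rowing 60 & Yoga 60 — 6 in total.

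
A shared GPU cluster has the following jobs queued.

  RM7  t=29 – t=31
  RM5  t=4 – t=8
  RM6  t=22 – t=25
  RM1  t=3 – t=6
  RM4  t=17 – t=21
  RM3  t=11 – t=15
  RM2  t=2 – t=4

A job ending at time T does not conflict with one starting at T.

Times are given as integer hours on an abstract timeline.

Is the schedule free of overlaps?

Sorted by start: RM2, RM1, RM5, RM3, RM4, RM6, RM7.
RM1 starts before RM2 ends → RM2 and RM1 overlap.
That's a conflict, so the schedule is not conflict-free.

No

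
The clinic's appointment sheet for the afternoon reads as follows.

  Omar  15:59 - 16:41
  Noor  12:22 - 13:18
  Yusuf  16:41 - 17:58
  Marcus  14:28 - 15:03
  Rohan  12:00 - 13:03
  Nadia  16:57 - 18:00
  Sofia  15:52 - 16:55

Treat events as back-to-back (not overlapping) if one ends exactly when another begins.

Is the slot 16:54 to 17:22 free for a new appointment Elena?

Rohan: ends 13:03 at or before Elena starts 16:54 → clear.
Noor: ends 13:18 at or before Elena starts 16:54 → clear.
Marcus: ends 15:03 at or before Elena starts 16:54 → clear.
Sofia: starts 15:52 before Elena ends 17:22, and ends 16:55 after Elena starts 16:54 → overlap.
Omar: ends 16:41 at or before Elena starts 16:54 → clear.
Yusuf: starts 16:41 before Elena ends 17:22, and ends 17:58 after Elena starts 16:54 → overlap.
Nadia: starts 16:57 before Elena ends 17:22, and ends 18:00 after Elena starts 16:54 → overlap.
Elena overlaps Sofia, Yusuf, Nadia.

No — it overlaps Nadia, Sofia, Yusuf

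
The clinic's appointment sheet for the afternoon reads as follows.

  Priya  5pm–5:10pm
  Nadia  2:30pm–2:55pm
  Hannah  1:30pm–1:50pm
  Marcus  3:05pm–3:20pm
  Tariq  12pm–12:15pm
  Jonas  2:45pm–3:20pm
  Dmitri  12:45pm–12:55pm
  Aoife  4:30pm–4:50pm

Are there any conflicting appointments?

Yes

Check each pair: they overlap iff neither finishes before the other starts.
Sorted by start: Tariq, Dmitri, Hannah, Nadia, Jonas, Marcus, Aoife, Priya.
Dmitri starts after Tariq ends, so nothing later overlaps Tariq either.
Hannah starts after Dmitri ends, so nothing later overlaps Dmitri either.
Nadia starts after Hannah ends, so nothing later overlaps Hannah either.
Jonas starts before Nadia ends → Nadia and Jonas overlap.
That's a conflict, so the schedule is not conflict-free.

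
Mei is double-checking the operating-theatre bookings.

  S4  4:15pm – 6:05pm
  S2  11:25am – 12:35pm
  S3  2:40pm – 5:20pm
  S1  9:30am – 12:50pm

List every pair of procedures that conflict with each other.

Sorted by start: S1, S2, S3, S4.
S2 starts before S1 ends → S1 and S2 overlap.
S3 starts after S1 ends; S1 is clear from here.
S3 starts after S2 ends; S2 is clear from here.
S4 starts before S3 ends → S3 and S4 overlap.

S1 & S2, S3 & S4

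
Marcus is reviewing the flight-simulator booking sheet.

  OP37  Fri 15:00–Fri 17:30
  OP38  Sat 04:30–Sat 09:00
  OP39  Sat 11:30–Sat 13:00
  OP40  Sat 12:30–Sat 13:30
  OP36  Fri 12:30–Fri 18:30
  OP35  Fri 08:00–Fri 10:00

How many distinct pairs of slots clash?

Sorted by start: OP35, OP36, OP37, OP38, OP39, OP40.
OP36 starts after OP35 ends, so OP35 has no further overlaps.
OP37 starts before OP36 ends → OP36 and OP37 overlap.
OP38 starts after OP36 ends, so OP36 has no further overlaps.
OP38 starts after OP37 ends, so OP37 has no further overlaps.
OP39 starts after OP38 ends, so OP38 has no further overlaps.
OP40 starts before OP39 ends → OP39 and OP40 overlap.
Overlapping pairs: OP36 & OP37, OP39 & OP40 — 2 in total.

2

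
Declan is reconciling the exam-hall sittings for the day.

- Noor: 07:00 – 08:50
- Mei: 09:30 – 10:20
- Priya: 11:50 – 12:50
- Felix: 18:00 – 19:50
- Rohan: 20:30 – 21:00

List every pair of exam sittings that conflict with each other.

Check each pair: they overlap iff neither finishes before the other starts.
Sorted by start: Noor, Mei, Priya, Felix, Rohan.
Mei starts after Noor ends, so Noor has no further overlaps.
Priya starts after Mei ends, so Mei has no further overlaps.
Felix starts after Priya ends, so Priya has no further overlaps.
Rohan starts after Felix ends.

none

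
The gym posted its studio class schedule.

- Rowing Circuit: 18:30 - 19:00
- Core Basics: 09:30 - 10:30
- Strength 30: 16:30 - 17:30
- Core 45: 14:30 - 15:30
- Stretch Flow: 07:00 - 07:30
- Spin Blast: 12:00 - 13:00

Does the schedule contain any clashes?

No

Sorted by start: Stretch Flow, Core Basics, Spin Blast, Core 45, Strength 30, Rowing Circuit.
Core Basics starts after Stretch Flow ends, so nothing later overlaps Stretch Flow either.
Spin Blast starts after Core Basics ends, so nothing later overlaps Core Basics either.
Core 45 starts after Spin Blast ends, so nothing later overlaps Spin Blast either.
Strength 30 starts after Core 45 ends, so nothing later overlaps Core 45 either.
Rowing Circuit starts after Strength 30 ends.
Every pair is clear; the schedule has no overlaps.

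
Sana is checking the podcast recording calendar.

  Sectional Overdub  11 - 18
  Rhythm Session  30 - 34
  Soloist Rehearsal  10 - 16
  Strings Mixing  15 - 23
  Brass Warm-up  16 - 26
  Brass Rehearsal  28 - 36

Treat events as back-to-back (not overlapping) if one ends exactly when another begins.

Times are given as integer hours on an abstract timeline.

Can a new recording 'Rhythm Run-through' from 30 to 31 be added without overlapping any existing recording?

No — it overlaps Brass Rehearsal, Rhythm Session

Soloist Rehearsal: ends 16 at or before Rhythm Run-through starts 30 → clear.
Sectional Overdub: ends 18 at or before Rhythm Run-through starts 30 → clear.
Strings Mixing: ends 23 at or before Rhythm Run-through starts 30 → clear.
Brass Warm-up: ends 26 at or before Rhythm Run-through starts 30 → clear.
Brass Rehearsal: starts 28 before Rhythm Run-through ends 31, and ends 36 after Rhythm Run-through starts 30 → overlap.
Rhythm Session: starts 30 before Rhythm Run-through ends 31, and ends 34 after Rhythm Run-through starts 30 → overlap.
Rhythm Run-through overlaps Rhythm Session, Brass Rehearsal.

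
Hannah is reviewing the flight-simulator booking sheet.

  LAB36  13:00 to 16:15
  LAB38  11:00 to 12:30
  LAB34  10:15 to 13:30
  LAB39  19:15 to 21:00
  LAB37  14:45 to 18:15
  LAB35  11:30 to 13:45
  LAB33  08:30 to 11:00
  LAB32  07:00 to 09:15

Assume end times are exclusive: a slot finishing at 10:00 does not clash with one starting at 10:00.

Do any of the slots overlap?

Sorted by start: LAB32, LAB33, LAB34, LAB38, LAB35, LAB36, LAB37, LAB39.
LAB33 starts before LAB32 ends → LAB32 and LAB33 overlap.
That's a conflict, so the schedule is not conflict-free.

Yes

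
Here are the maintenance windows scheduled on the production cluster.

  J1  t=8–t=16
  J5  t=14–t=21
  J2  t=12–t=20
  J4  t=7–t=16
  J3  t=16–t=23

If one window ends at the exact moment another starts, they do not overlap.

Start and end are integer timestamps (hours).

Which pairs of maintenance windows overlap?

J1 & J2, J1 & J4, J1 & J5, J2 & J3, J2 & J4, J2 & J5, J3 & J5, J4 & J5

Two intervals overlap when each starts before the other ends.
Sorted by start: J4, J1, J2, J5, J3.
J1 starts before J4 ends → J4 and J1 overlap.
J2 starts before J4 ends → J4 and J2 overlap.
J5 starts before J4 ends → J4 and J5 overlap.
J3 starts exactly when J4 ends (back-to-back, no overlap).
J2 starts before J1 ends → J1 and J2 overlap.
J5 starts before J1 ends → J1 and J5 overlap.
J3 starts exactly when J1 ends (back-to-back, no overlap).
J5 starts before J2 ends → J2 and J5 overlap.
J3 starts before J2 ends → J2 and J3 overlap.
J3 starts before J5 ends → J5 and J3 overlap.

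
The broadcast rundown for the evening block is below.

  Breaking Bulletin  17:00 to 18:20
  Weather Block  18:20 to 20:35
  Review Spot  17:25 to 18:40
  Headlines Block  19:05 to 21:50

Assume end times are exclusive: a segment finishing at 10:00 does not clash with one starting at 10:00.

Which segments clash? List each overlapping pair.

Sorted by start: Breaking Bulletin, Review Spot, Weather Block, Headlines Block.
Review Spot starts before Breaking Bulletin ends → Breaking Bulletin and Review Spot overlap.
Weather Block starts exactly when Breaking Bulletin ends (back-to-back, no overlap); Breaking Bulletin is clear from here.
Weather Block starts before Review Spot ends → Review Spot and Weather Block overlap.
Headlines Block starts after Review Spot ends.
Headlines Block starts before Weather Block ends → Weather Block and Headlines Block overlap.

Breaking Bulletin & Review Spot, Headlines Block & Weather Block, Review Spot & Weather Block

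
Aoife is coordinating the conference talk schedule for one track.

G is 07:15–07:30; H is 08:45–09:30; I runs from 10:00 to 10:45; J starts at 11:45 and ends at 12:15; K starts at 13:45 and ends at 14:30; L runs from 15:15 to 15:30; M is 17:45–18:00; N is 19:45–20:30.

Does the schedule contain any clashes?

Check each pair: they overlap iff neither finishes before the other starts.
Sorted by start: G, H, I, J, K, L, M, N.
H starts after G ends, so nothing later overlaps G either.
I starts after H ends, so nothing later overlaps H either.
J starts after I ends, so nothing later overlaps I either.
K starts after J ends, so nothing later overlaps J either.
L starts after K ends, so nothing later overlaps K either.
M starts after L ends, so nothing later overlaps L either.
N starts after M ends.
Every pair is clear; the schedule has no overlaps.

No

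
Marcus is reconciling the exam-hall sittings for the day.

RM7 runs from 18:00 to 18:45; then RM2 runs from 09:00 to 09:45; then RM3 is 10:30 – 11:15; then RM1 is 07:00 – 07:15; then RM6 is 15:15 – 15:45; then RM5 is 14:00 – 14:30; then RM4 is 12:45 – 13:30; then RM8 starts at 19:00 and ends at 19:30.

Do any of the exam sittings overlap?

Check each pair: they overlap iff neither finishes before the other starts.
Sorted by start: RM1, RM2, RM3, RM4, RM5, RM6, RM7, RM8.
RM2 starts after RM1 ends, so RM1 has no further overlaps.
RM3 starts after RM2 ends, so RM2 has no further overlaps.
RM4 starts after RM3 ends, so RM3 has no further overlaps.
RM5 starts after RM4 ends, so RM4 has no further overlaps.
RM6 starts after RM5 ends, so RM5 has no further overlaps.
RM7 starts after RM6 ends, so RM6 has no further overlaps.
RM8 starts after RM7 ends.
Every pair is clear; the schedule has no overlaps.

No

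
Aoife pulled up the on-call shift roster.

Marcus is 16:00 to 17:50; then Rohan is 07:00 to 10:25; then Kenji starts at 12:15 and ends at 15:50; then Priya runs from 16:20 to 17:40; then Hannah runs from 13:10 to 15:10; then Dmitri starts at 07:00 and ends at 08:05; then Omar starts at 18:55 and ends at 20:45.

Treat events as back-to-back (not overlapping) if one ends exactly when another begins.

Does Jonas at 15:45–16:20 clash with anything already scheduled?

Dmitri: ends 08:05 at or before Jonas starts 15:45 → clear.
Rohan: ends 10:25 at or before Jonas starts 15:45 → clear.
Kenji: starts 12:15 before Jonas ends 16:20, and ends 15:50 after Jonas starts 15:45 → overlap.
Hannah: ends 15:10 at or before Jonas starts 15:45 → clear.
Marcus: starts 16:00 before Jonas ends 16:20, and ends 17:50 after Jonas starts 15:45 → overlap.
Priya: starts 16:20 at or after Jonas ends 16:20 → clear.
Omar: starts 18:55 at or after Jonas ends 16:20 → clear.
Jonas overlaps Kenji, Marcus.

Yes — it overlaps Kenji, Marcus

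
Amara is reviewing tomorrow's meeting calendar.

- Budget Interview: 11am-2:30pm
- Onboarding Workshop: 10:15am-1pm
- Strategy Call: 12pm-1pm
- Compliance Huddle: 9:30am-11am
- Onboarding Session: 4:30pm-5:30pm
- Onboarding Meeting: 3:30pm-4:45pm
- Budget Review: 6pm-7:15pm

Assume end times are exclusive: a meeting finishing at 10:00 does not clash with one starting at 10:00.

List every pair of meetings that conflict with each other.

Two intervals overlap when each starts before the other ends.
Sorted by start: Compliance Huddle, Onboarding Workshop, Budget Interview, Strategy Call, Onboarding Meeting, Onboarding Session, Budget Review.
Onboarding Workshop starts before Compliance Huddle ends → Compliance Huddle and Onboarding Workshop overlap.
Budget Interview starts exactly when Compliance Huddle ends (back-to-back, no overlap), so Compliance Huddle has no further overlaps.
Budget Interview starts before Onboarding Workshop ends → Onboarding Workshop and Budget Interview overlap.
Strategy Call starts before Onboarding Workshop ends → Onboarding Workshop and Strategy Call overlap.
Onboarding Meeting starts after Onboarding Workshop ends, so Onboarding Workshop has no further overlaps.
Strategy Call starts before Budget Interview ends → Budget Interview and Strategy Call overlap.
Onboarding Meeting starts after Budget Interview ends, so Budget Interview has no further overlaps.
Onboarding Meeting starts after Strategy Call ends, so Strategy Call has no further overlaps.
Onboarding Session starts before Onboarding Meeting ends → Onboarding Meeting and Onboarding Session overlap.
Budget Review starts after Onboarding Meeting ends.
Budget Review starts after Onboarding Session ends.

Budget Interview & Onboarding Workshop, Budget Interview & Strategy Call, Compliance Huddle & Onboarding Workshop, Onboarding Meeting & Onboarding Session, Onboarding Workshop & Strategy Call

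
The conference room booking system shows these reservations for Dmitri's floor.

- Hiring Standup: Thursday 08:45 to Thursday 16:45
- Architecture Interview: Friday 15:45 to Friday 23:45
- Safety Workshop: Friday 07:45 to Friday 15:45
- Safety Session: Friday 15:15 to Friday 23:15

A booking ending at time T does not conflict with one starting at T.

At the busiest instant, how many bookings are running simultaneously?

Sweep the timeline, counting +1 at each start and −1 at each end (ends before starts at a tie):
Thursday 08:45 start Hiring Standup → 1
Thursday 16:45 end Hiring Standup → 0
Friday 07:45 start Safety Workshop → 1
Friday 15:15 start Safety Session → 2
Friday 15:45 end Safety Workshop → 1
Friday 15:45 start Architecture Interview → 2
Friday 23:15 end Safety Session → 1
Friday 23:45 end Architecture Interview → 0
Peak is 2, at Friday 15:15 (Safety Session, Safety Workshop).

2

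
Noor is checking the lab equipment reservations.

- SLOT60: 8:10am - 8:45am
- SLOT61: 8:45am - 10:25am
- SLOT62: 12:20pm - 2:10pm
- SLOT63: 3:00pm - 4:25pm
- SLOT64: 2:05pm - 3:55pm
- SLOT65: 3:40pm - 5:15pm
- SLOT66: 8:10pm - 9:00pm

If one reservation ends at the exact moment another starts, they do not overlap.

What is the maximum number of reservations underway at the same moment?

Sweep the timeline, counting +1 at each start and −1 at each end (ends before starts at a tie):
8:10am start SLOT60 → 1
8:45am end SLOT60 → 0
8:45am start SLOT61 → 1
10:25am end SLOT61 → 0
12:20pm start SLOT62 → 1
2:05pm start SLOT64 → 2
2:10pm end SLOT62 → 1
3:00pm start SLOT63 → 2
3:40pm start SLOT65 → 3
3:55pm end SLOT64 → 2
4:25pm end SLOT63 → 1
5:15pm end SLOT65 → 0
8:10pm start SLOT66 → 1
9:00pm end SLOT66 → 0
Peak is 3, at 3:40pm (SLOT63, SLOT64, SLOT65).

3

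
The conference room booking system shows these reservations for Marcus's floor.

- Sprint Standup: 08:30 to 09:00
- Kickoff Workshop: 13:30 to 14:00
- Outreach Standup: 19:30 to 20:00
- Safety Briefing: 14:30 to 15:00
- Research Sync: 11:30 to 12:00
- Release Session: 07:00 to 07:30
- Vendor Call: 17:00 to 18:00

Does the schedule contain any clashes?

Sorted by start: Release Session, Sprint Standup, Research Sync, Kickoff Workshop, Safety Briefing, Vendor Call, Outreach Standup.
Sprint Standup starts after Release Session ends, so Release Session has no further overlaps.
Research Sync starts after Sprint Standup ends, so Sprint Standup has no further overlaps.
Kickoff Workshop starts after Research Sync ends, so Research Sync has no further overlaps.
Safety Briefing starts after Kickoff Workshop ends, so Kickoff Workshop has no further overlaps.
Vendor Call starts after Safety Briefing ends, so Safety Briefing has no further overlaps.
Outreach Standup starts after Vendor Call ends.
Every pair is clear; the schedule has no overlaps.

No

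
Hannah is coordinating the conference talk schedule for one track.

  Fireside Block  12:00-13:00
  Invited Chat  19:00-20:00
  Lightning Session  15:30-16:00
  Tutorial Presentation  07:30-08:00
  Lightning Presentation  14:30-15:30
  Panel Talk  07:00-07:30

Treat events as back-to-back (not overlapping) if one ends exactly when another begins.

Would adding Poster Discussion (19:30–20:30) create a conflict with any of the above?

Panel Talk: ends 07:30 at or before Poster Discussion starts 19:30 → clear.
Tutorial Presentation: ends 08:00 at or before Poster Discussion starts 19:30 → clear.
Fireside Block: ends 13:00 at or before Poster Discussion starts 19:30 → clear.
Lightning Presentation: ends 15:30 at or before Poster Discussion starts 19:30 → clear.
Lightning Session: ends 16:00 at or before Poster Discussion starts 19:30 → clear.
Invited Chat: starts 19:00 before Poster Discussion ends 20:30, and ends 20:00 after Poster Discussion starts 19:30 → overlap.
Poster Discussion overlaps Invited Chat.

Yes — it overlaps Invited Chat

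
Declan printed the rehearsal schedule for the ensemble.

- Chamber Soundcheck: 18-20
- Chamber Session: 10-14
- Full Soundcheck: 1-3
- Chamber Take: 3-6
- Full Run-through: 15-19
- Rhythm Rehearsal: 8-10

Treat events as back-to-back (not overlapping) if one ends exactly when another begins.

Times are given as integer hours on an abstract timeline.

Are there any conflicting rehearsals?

Sorted by start: Full Soundcheck, Chamber Take, Rhythm Rehearsal, Chamber Session, Full Run-through, Chamber Soundcheck.
Chamber Take starts exactly when Full Soundcheck ends (back-to-back, no overlap), so nothing later overlaps Full Soundcheck either.
Rhythm Rehearsal starts after Chamber Take ends, so nothing later overlaps Chamber Take either.
Chamber Session starts exactly when Rhythm Rehearsal ends (back-to-back, no overlap), so nothing later overlaps Rhythm Rehearsal either.
Full Run-through starts after Chamber Session ends, so nothing later overlaps Chamber Session either.
Chamber Soundcheck starts before Full Run-through ends → Full Run-through and Chamber Soundcheck overlap.
That's a conflict, so the schedule is not conflict-free.

Yes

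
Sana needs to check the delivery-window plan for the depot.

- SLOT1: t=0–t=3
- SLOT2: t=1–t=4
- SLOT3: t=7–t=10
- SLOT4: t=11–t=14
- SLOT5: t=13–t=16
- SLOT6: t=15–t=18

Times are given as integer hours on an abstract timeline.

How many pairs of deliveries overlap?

Check each pair: they overlap iff neither finishes before the other starts.
Sorted by start: SLOT1, SLOT2, SLOT3, SLOT4, SLOT5, SLOT6.
SLOT2 starts before SLOT1 ends → SLOT1 and SLOT2 overlap.
SLOT3 starts after SLOT1 ends; SLOT1 is clear from here.
SLOT3 starts after SLOT2 ends; SLOT2 is clear from here.
SLOT4 starts after SLOT3 ends; SLOT3 is clear from here.
SLOT5 starts before SLOT4 ends → SLOT4 and SLOT5 overlap.
SLOT6 starts after SLOT4 ends.
SLOT6 starts before SLOT5 ends → SLOT5 and SLOT6 overlap.
Overlapping pairs: SLOT1 & SLOT2, SLOT4 & SLOT5, SLOT5 & SLOT6 — 3 in total.

3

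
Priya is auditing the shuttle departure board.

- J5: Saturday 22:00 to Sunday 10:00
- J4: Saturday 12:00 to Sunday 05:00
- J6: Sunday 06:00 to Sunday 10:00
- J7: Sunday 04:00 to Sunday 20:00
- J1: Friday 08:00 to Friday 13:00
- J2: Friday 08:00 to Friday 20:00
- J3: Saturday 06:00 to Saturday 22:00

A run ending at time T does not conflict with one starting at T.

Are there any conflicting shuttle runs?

Sorted by start: J1, J2, J3, J4, J5, J7, J6.
J2 starts before J1 ends → J1 and J2 overlap.
That's a conflict, so the schedule is not conflict-free.

Yes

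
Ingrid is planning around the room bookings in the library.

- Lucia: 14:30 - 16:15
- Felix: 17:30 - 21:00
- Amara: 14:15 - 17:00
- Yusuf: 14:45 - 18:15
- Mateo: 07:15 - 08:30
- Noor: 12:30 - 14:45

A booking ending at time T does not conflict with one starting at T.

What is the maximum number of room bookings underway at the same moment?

3

Sweep the timeline, counting +1 at each start and −1 at each end (ends before starts at a tie):
07:15 start Mateo → 1
08:30 end Mateo → 0
12:30 start Noor → 1
14:15 start Amara → 2
14:30 start Lucia → 3
14:45 end Noor → 2
14:45 start Yusuf → 3
16:15 end Lucia → 2
17:00 end Amara → 1
17:30 start Felix → 2
18:15 end Yusuf → 1
21:00 end Felix → 0
Peak is 3, at 14:30 (Amara, Lucia, Noor).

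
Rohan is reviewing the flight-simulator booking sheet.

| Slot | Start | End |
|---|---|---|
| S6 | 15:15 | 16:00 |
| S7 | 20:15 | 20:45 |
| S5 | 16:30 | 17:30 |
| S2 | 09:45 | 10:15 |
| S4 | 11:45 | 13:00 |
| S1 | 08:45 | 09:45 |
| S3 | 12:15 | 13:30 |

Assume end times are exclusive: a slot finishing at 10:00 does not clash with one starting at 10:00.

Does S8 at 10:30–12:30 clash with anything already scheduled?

S1: ends 09:45 at or before S8 starts 10:30 → clear.
S2: ends 10:15 at or before S8 starts 10:30 → clear.
S4: starts 11:45 before S8 ends 12:30, and ends 13:00 after S8 starts 10:30 → overlap.
S3: starts 12:15 before S8 ends 12:30, and ends 13:30 after S8 starts 10:30 → overlap.
S6: starts 15:15 at or after S8 ends 12:30 → clear.
S5: starts 16:30 at or after S8 ends 12:30 → clear.
S7: starts 20:15 at or after S8 ends 12:30 → clear.
S8 overlaps S3, S4.

Yes — it overlaps S3, S4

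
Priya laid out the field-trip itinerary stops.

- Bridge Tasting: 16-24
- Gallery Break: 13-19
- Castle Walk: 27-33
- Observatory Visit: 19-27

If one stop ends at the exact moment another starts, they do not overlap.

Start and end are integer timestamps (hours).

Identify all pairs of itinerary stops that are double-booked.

Bridge Tasting & Gallery Break, Bridge Tasting & Observatory Visit

Check each pair: they overlap iff neither finishes before the other starts.
Sorted by start: Gallery Break, Bridge Tasting, Observatory Visit, Castle Walk.
Bridge Tasting starts before Gallery Break ends → Gallery Break and Bridge Tasting overlap.
Observatory Visit starts exactly when Gallery Break ends (back-to-back, no overlap); Gallery Break is clear from here.
Observatory Visit starts before Bridge Tasting ends → Bridge Tasting and Observatory Visit overlap.
Castle Walk starts after Bridge Tasting ends.
Castle Walk starts exactly when Observatory Visit ends (back-to-back, no overlap).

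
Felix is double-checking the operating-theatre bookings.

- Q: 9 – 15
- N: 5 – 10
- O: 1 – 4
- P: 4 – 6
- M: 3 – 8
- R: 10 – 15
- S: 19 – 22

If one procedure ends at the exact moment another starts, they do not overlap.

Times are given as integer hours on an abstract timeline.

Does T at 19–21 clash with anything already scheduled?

O: ends 4 at or before T starts 19 → clear.
M: ends 8 at or before T starts 19 → clear.
P: ends 6 at or before T starts 19 → clear.
N: ends 10 at or before T starts 19 → clear.
Q: ends 15 at or before T starts 19 → clear.
R: ends 15 at or before T starts 19 → clear.
S: starts 19 before T ends 21, and ends 22 after T starts 19 → overlap.
T overlaps S.

Yes — it overlaps S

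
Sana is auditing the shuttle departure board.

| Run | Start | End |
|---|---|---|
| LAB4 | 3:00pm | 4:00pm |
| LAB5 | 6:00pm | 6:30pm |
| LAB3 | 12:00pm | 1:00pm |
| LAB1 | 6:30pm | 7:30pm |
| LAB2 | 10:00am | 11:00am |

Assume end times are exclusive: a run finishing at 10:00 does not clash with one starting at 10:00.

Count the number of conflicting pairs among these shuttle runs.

0

Sorted by start: LAB2, LAB3, LAB4, LAB5, LAB1.
LAB3 starts after LAB2 ends, so nothing later overlaps LAB2 either.
LAB4 starts after LAB3 ends, so nothing later overlaps LAB3 either.
LAB5 starts after LAB4 ends, so nothing later overlaps LAB4 either.
LAB1 starts exactly when LAB5 ends (back-to-back, no overlap).
No pair overlaps.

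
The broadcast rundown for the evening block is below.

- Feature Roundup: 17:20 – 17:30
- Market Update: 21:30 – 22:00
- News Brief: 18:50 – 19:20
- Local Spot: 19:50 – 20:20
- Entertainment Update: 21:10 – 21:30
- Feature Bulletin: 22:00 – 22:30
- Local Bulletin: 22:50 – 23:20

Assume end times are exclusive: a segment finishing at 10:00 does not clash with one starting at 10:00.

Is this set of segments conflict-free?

Yes

Sorted by start: Feature Roundup, News Brief, Local Spot, Entertainment Update, Market Update, Feature Bulletin, Local Bulletin.
News Brief starts after Feature Roundup ends, so nothing later overlaps Feature Roundup either.
Local Spot starts after News Brief ends, so nothing later overlaps News Brief either.
Entertainment Update starts after Local Spot ends, so nothing later overlaps Local Spot either.
Market Update starts exactly when Entertainment Update ends (back-to-back, no overlap), so nothing later overlaps Entertainment Update either.
Feature Bulletin starts exactly when Market Update ends (back-to-back, no overlap), so nothing later overlaps Market Update either.
Local Bulletin starts after Feature Bulletin ends.
Every pair is clear; the schedule has no overlaps.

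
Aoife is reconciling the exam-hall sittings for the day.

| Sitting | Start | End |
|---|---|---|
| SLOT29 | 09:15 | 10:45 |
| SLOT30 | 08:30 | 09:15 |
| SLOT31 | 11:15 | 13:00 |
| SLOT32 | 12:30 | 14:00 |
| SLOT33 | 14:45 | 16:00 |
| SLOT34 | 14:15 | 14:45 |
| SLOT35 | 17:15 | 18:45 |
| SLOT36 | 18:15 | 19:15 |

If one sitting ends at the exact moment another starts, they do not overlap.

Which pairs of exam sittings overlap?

Sorted by start: SLOT30, SLOT29, SLOT31, SLOT32, SLOT34, SLOT33, SLOT35, SLOT36.
SLOT29 starts exactly when SLOT30 ends (back-to-back, no overlap); SLOT30 is clear from here.
SLOT31 starts after SLOT29 ends; SLOT29 is clear from here.
SLOT32 starts before SLOT31 ends → SLOT31 and SLOT32 overlap.
SLOT34 starts after SLOT31 ends; SLOT31 is clear from here.
SLOT34 starts after SLOT32 ends; SLOT32 is clear from here.
SLOT33 starts exactly when SLOT34 ends (back-to-back, no overlap); SLOT34 is clear from here.
SLOT35 starts after SLOT33 ends; SLOT33 is clear from here.
SLOT36 starts before SLOT35 ends → SLOT35 and SLOT36 overlap.

SLOT31 & SLOT32, SLOT35 & SLOT36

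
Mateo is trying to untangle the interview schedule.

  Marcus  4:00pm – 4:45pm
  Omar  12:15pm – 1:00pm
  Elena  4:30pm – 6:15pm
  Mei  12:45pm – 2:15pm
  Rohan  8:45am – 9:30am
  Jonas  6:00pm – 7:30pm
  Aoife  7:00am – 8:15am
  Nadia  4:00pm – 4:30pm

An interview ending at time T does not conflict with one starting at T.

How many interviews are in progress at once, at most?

2

Sweep the timeline, counting +1 at each start and −1 at each end (ends before starts at a tie):
7:00am start Aoife → 1
8:15am end Aoife → 0
8:45am start Rohan → 1
9:30am end Rohan → 0
12:15pm start Omar → 1
12:45pm start Mei → 2
1:00pm end Omar → 1
2:15pm end Mei → 0
4:00pm start Marcus → 1
4:00pm start Nadia → 2
4:30pm end Nadia → 1
4:30pm start Elena → 2
4:45pm end Marcus → 1
6:00pm start Jonas → 2
6:15pm end Elena → 1
7:30pm end Jonas → 0
Peak is 2, at 12:45pm (Mei, Omar).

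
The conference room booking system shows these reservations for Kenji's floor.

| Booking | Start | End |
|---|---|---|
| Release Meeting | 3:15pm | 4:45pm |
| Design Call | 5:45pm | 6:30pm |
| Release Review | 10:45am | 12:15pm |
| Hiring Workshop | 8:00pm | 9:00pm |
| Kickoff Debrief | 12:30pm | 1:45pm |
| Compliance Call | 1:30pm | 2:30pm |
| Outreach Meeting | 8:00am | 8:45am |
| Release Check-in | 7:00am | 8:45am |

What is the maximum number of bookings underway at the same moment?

Sort all start/end points and keep a running count:
7:00am start Release Check-in → 1
8:00am start Outreach Meeting → 2
8:45am end Outreach Meeting → 1
8:45am end Release Check-in → 0
10:45am start Release Review → 1
12:15pm end Release Review → 0
12:30pm start Kickoff Debrief → 1
1:30pm start Compliance Call → 2
1:45pm end Kickoff Debrief → 1
2:30pm end Compliance Call → 0
3:15pm start Release Meeting → 1
4:45pm end Release Meeting → 0
5:45pm start Design Call → 1
6:30pm end Design Call → 0
8:00pm start Hiring Workshop → 1
9:00pm end Hiring Workshop → 0
Peak is 2, at 8:00am (Outreach Meeting, Release Check-in).

2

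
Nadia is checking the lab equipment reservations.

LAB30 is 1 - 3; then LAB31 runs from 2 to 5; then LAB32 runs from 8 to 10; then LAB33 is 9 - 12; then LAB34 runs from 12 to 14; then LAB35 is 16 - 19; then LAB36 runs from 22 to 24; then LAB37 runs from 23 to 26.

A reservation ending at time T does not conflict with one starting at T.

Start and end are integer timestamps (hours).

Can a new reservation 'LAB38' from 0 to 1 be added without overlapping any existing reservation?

LAB30: starts 1 at or after LAB38 ends 1 → clear.
LAB31: starts 2 at or after LAB38 ends 1 → clear.
LAB32: starts 8 at or after LAB38 ends 1 → clear.
LAB33: starts 9 at or after LAB38 ends 1 → clear.
LAB34: starts 12 at or after LAB38 ends 1 → clear.
LAB35: starts 16 at or after LAB38 ends 1 → clear.
LAB36: starts 22 at or after LAB38 ends 1 → clear.
LAB37: starts 23 at or after LAB38 ends 1 → clear.

Yes — the slot is free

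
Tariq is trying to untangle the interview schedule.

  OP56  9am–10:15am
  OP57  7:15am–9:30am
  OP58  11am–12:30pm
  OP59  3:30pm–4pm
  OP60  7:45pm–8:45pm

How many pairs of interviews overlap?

Two intervals overlap when each starts before the other ends.
Sorted by start: OP57, OP56, OP58, OP59, OP60.
OP56 starts before OP57 ends → OP57 and OP56 overlap.
OP58 starts after OP57 ends, so OP57 has no further overlaps.
OP58 starts after OP56 ends, so OP56 has no further overlaps.
OP59 starts after OP58 ends, so OP58 has no further overlaps.
OP60 starts after OP59 ends.
Overlapping pairs: OP56 & OP57 — 1 in total.

1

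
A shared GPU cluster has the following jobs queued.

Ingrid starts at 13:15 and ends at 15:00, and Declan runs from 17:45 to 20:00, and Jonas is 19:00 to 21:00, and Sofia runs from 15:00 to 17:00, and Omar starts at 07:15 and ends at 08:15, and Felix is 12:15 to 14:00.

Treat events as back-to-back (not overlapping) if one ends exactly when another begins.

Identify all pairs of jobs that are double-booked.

Declan & Jonas, Felix & Ingrid

Sorted by start: Omar, Felix, Ingrid, Sofia, Declan, Jonas.
Felix starts after Omar ends, so nothing later overlaps Omar either.
Ingrid starts before Felix ends → Felix and Ingrid overlap.
Sofia starts after Felix ends, so nothing later overlaps Felix either.
Sofia starts exactly when Ingrid ends (back-to-back, no overlap), so nothing later overlaps Ingrid either.
Declan starts after Sofia ends, so nothing later overlaps Sofia either.
Jonas starts before Declan ends → Declan and Jonas overlap.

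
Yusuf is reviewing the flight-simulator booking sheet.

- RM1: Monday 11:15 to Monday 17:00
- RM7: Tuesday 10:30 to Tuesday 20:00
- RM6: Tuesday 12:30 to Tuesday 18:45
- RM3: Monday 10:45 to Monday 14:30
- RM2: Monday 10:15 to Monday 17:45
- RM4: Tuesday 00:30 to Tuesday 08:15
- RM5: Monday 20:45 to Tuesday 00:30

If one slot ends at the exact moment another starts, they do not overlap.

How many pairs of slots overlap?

4

Sorted by start: RM2, RM3, RM1, RM5, RM4, RM7, RM6.
RM3 starts before RM2 ends → RM2 and RM3 overlap.
RM1 starts before RM2 ends → RM2 and RM1 overlap.
RM5 starts after RM2 ends; RM2 is clear from here.
RM1 starts before RM3 ends → RM3 and RM1 overlap.
RM5 starts after RM3 ends; RM3 is clear from here.
RM5 starts after RM1 ends; RM1 is clear from here.
RM4 starts exactly when RM5 ends (back-to-back, no overlap); RM5 is clear from here.
RM7 starts after RM4 ends; RM4 is clear from here.
RM6 starts before RM7 ends → RM7 and RM6 overlap.
Overlapping pairs: RM1 & RM2, RM1 & RM3, RM2 & RM3, RM6 & RM7 — 4 in total.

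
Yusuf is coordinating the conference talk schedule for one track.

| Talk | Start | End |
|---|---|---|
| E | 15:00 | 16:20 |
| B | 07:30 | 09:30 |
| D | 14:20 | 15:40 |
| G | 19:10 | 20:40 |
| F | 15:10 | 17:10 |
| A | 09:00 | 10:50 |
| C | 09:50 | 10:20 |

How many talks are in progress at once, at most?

Walk through starts and ends in time order (an end at T is processed before a start at T):
07:30 start B → 1
09:00 start A → 2
09:30 end B → 1
09:50 start C → 2
10:20 end C → 1
10:50 end A → 0
14:20 start D → 1
15:00 start E → 2
15:10 start F → 3
15:40 end D → 2
16:20 end E → 1
17:10 end F → 0
19:10 start G → 1
20:40 end G → 0
Peak is 3, at 15:10 (D, E, F).

3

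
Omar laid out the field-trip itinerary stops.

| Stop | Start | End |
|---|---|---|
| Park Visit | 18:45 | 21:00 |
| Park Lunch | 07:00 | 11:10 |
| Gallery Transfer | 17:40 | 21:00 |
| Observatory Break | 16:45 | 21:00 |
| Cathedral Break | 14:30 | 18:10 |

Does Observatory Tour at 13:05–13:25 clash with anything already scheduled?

No — it doesn't clash with anything

Park Lunch: ends 11:10 at or before Observatory Tour starts 13:05 → clear.
Cathedral Break: starts 14:30 at or after Observatory Tour ends 13:25 → clear.
Observatory Break: starts 16:45 at or after Observatory Tour ends 13:25 → clear.
Gallery Transfer: starts 17:40 at or after Observatory Tour ends 13:25 → clear.
Park Visit: starts 18:45 at or after Observatory Tour ends 13:25 → clear.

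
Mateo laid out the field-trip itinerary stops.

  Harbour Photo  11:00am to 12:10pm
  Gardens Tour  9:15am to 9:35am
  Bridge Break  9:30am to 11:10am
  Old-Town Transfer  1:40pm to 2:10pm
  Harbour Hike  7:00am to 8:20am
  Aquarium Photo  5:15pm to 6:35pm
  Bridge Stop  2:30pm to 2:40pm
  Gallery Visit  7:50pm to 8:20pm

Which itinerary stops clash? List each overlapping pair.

Bridge Break & Gardens Tour, Bridge Break & Harbour Photo

Sorted by start: Harbour Hike, Gardens Tour, Bridge Break, Harbour Photo, Old-Town Transfer, Bridge Stop, Aquarium Photo, Gallery Visit.
Gardens Tour starts after Harbour Hike ends — done with Harbour Hike.
Bridge Break starts before Gardens Tour ends → Gardens Tour and Bridge Break overlap.
Harbour Photo starts after Gardens Tour ends — done with Gardens Tour.
Harbour Photo starts before Bridge Break ends → Bridge Break and Harbour Photo overlap.
Old-Town Transfer starts after Bridge Break ends — done with Bridge Break.
Old-Town Transfer starts after Harbour Photo ends — done with Harbour Photo.
Bridge Stop starts after Old-Town Transfer ends — done with Old-Town Transfer.
Aquarium Photo starts after Bridge Stop ends — done with Bridge Stop.
Gallery Visit starts after Aquarium Photo ends.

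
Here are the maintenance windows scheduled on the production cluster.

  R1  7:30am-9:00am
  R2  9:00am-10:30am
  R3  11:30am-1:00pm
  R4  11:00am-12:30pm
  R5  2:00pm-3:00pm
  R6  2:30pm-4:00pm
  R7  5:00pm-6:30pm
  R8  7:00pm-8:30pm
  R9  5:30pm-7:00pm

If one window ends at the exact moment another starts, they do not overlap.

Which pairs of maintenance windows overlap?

Sorted by start: R1, R2, R4, R3, R5, R6, R7, R9, R8.
R2 starts exactly when R1 ends (back-to-back, no overlap), so nothing later overlaps R1 either.
R4 starts after R2 ends, so nothing later overlaps R2 either.
R3 starts before R4 ends → R4 and R3 overlap.
R5 starts after R4 ends, so nothing later overlaps R4 either.
R5 starts after R3 ends, so nothing later overlaps R3 either.
R6 starts before R5 ends → R5 and R6 overlap.
R7 starts after R5 ends, so nothing later overlaps R5 either.
R7 starts after R6 ends, so nothing later overlaps R6 either.
R9 starts before R7 ends → R7 and R9 overlap.
R8 starts after R7 ends.
R8 starts exactly when R9 ends (back-to-back, no overlap).

R3 & R4, R5 & R6, R7 & R9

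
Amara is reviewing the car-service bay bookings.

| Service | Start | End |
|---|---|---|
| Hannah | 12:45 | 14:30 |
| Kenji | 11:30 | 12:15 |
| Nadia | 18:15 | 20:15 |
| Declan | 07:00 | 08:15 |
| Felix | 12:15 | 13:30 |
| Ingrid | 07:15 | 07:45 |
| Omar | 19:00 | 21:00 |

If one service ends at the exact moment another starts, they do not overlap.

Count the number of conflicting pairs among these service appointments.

Sorted by start: Declan, Ingrid, Kenji, Felix, Hannah, Nadia, Omar.
Ingrid starts before Declan ends → Declan and Ingrid overlap.
Kenji starts after Declan ends, so Declan has no further overlaps.
Kenji starts after Ingrid ends, so Ingrid has no further overlaps.
Felix starts exactly when Kenji ends (back-to-back, no overlap), so Kenji has no further overlaps.
Hannah starts before Felix ends → Felix and Hannah overlap.
Nadia starts after Felix ends, so Felix has no further overlaps.
Nadia starts after Hannah ends, so Hannah has no further overlaps.
Omar starts before Nadia ends → Nadia and Omar overlap.
Overlapping pairs: Declan & Ingrid, Felix & Hannah, Nadia & Omar — 3 in total.

3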